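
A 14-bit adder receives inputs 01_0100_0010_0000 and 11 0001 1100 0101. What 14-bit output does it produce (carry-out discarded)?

00010111100101

  01010000100000
+ 11000111000101
= 00010111100101  (discard carry-out 1)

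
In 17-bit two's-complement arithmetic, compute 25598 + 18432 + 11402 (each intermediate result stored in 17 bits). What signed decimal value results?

25598 + 18432 = 44030 (01010101111111110)
44030 + 11402 = 55432 (01101100010001000)

55432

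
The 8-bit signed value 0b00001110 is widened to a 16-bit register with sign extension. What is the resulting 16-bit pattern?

0000000000001110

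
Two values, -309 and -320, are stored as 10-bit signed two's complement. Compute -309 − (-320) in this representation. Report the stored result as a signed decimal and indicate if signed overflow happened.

-309 → 1011001011
-320 → 1011000000
Subtract via negate-and-add: invert 1011000000 + 1 = 0101000000 (i.e. 320).
  1011001011
+ 0101000000
= 0000001011  (discard carry-out 1)
Result 0000001011: MSB = 0 → value 11.
Addends (after negating the subtrahend) have opposite signs, so signed overflow cannot occur.

11; no overflow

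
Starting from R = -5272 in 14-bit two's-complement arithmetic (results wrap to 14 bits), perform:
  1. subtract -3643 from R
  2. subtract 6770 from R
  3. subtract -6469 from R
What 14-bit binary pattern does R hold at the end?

11100001110110

Start: R = -5272 = 10101101101000.
R = -5272 − (-3643) = -1629 = 11100110100011
R = -1629 − 6770 = -8399; wraps to 7985 = 01111100110001
R = 7985 − (-6469) = 14454; wraps to -1930 = 11100001110110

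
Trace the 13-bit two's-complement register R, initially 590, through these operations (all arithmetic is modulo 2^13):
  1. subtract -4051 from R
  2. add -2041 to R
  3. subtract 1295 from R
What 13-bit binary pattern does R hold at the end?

Start: R = 590 = 0001001001110.
R = 590 − (-4051) = 4641; wraps to -3551 = 1001000100001
R = -3551 + (-2041) = -5592; wraps to 2600 = 0101000101000
R = 2600 − 1295 = 1305 = 0010100011001

0010100011001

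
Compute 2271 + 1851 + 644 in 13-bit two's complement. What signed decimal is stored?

2271 + 1851 = 4122 → wraps to -4070 (1000000011010)
-4070 + 644 = -3426 (1001010011110)

-3426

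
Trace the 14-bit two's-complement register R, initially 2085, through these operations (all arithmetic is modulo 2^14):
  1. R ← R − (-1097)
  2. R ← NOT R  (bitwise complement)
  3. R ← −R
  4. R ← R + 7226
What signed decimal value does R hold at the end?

Start: R = 2085 = 00100000100101.
R = 2085 − (-1097) = 3182 = 00110001101110
R = NOT 00110001101110 = 11001110010001 = -3183
R = −(-3183) = 3183 = 00110001101111
R = 3183 + 7226 = 10409; wraps to -5975 = 10100010101001

-5975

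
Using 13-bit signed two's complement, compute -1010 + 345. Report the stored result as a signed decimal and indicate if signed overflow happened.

-665; no overflow

-1010 → 1110000001110
345 → 0000101011001
  1110000001110
+ 0000101011001
= 1110101100111
Result 1110101100111: MSB = 1 → 7527 − 8192 = -665.
Addends have opposite signs, so signed overflow cannot occur.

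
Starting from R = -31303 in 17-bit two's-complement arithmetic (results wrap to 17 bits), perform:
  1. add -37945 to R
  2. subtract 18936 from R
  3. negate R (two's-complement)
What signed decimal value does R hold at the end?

-42888

Start: R = -31303 = 11000010110111001.
R = -31303 + (-37945) = -69248; wraps to 61824 = 01111000110000000
R = 61824 − 18936 = 42888 = 01010011110001000
R = −(42888) = -42888 = 10101100001111000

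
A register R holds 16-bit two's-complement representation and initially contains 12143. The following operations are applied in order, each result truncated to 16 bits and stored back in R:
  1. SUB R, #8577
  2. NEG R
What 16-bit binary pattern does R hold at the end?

Start: R = 12143 = 0010111101101111.
R = 12143 − 8577 = 3566 = 0000110111101110
R = −(3566) = -3566 = 1111001000010010

1111001000010010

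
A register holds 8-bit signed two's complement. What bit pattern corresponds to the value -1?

|-1| = 1 = 00000001 in 8 bits.
Invert the bits: 11111110. Add 1: 11111111.

11111111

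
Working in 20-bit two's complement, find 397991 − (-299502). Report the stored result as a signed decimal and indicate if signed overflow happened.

397991 → 01100001001010100111
-299502 → 10110110111000010010
Subtract via negate-and-add: invert 10110110111000010010 + 1 = 01001001000111101110 (i.e. 299502).
  01100001001010100111
+ 01001001000111101110
= 10101010010010010101
Result 10101010010010010101: MSB = 1 → 697493 − 1048576 = -351083.
Both addends (after negating the subtrahend) are non-negative but the stored result is negative: signed overflow. The true value 397991 − (-299502) = 697493 lies outside [-524288, 524287].

-351083; overflow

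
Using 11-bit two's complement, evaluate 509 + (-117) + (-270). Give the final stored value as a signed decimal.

122

509 + (-117) = 392 (00110001000)
392 + (-270) = 122 (00001111010)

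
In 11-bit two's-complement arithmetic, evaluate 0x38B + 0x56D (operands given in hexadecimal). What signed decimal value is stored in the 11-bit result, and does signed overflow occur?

248; no overflow

0x38B = 01110001011 = 907 (signed)
0x56D = 10101101101 = -659 (signed)
  01110001011
+ 10101101101
= 00011111000  (discard carry-out 1)
Result 00011111000: MSB = 0 → value 248.
Addends have opposite signs, so signed overflow cannot occur.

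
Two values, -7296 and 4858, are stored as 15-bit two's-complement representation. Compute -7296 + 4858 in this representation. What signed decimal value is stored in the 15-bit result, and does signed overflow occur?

-7296 → 110001110000000
4858 → 001001011111010
  110001110000000
+ 001001011111010
= 111011001111010
Result 111011001111010: MSB = 1 → 30330 − 32768 = -2438.
Addends have opposite signs, so signed overflow cannot occur.

-2438; no overflow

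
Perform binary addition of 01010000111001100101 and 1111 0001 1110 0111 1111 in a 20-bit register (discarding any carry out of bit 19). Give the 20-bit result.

  01010000111001100101
+ 11110001111001111111
= 01000010110011100100  (discard carry-out 1)

01000010110011100100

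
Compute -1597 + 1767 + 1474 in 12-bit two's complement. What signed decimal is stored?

1644

-1597 + 1767 = 170 (000010101010)
170 + 1474 = 1644 (011001101100)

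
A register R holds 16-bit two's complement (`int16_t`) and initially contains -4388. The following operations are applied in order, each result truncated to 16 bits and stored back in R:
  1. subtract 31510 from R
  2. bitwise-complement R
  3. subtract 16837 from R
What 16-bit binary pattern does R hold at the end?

Start: R = -4388 = 1110111011011100.
R = -4388 − 31510 = -35898; wraps to 29638 = 0111001111000110
R = NOT 0111001111000110 = 1000110000111001 = -29639
R = -29639 − 16837 = -46476; wraps to 19060 = 0100101001110100

0100101001110100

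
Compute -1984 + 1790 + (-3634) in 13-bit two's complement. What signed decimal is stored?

-1984 + 1790 = -194 (1111100111110)
-194 + (-3634) = -3828 (1000100001100)

-3828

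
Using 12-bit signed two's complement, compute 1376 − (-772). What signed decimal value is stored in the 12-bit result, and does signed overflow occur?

-1948; overflow

1376 → 010101100000
-772 → 110011111100
Subtract via negate-and-add: invert 110011111100 + 1 = 001100000100 (i.e. 772).
  010101100000
+ 001100000100
= 100001100100
Result 100001100100: MSB = 1 → 2148 − 4096 = -1948.
Both addends (after negating the subtrahend) are non-negative but the stored result is negative: signed overflow. The true value 1376 − (-772) = 2148 lies outside [-2048, 2047].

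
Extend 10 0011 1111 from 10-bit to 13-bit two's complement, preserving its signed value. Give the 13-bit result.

1111000111111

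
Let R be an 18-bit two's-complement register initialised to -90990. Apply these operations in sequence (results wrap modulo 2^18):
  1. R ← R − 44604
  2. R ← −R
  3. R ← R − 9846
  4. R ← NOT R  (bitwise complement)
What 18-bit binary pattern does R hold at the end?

100001010011001011

Start: R = -90990 = 101001110010010010.
R = -90990 − 44604 = -135594; wraps to 126550 = 011110111001010110
R = −(126550) = -126550 = 100001000110101010
R = -126550 − 9846 = -136396; wraps to 125748 = 011110101100110100
R = NOT 011110101100110100 = 100001010011001011 = -125749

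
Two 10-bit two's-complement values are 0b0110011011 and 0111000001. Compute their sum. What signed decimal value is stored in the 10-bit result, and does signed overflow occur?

-164; overflow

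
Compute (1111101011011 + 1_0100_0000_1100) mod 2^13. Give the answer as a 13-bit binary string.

1001101100111

  1111101011011
+ 1010000001100
= 1001101100111  (discard carry-out 1)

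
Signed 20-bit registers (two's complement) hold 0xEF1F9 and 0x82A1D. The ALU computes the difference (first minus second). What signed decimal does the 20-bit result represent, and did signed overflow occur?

0xEF1F9 = 11101111000111111001 = -69127 (signed)
0x82A1D = 10000010101000011101 = -513507 (signed)
Subtract via negate-and-add: invert 10000010101000011101 + 1 = 01111101010111100011 (i.e. 513507).
  11101111000111111001
+ 01111101010111100011
= 01101100011111011100  (discard carry-out 1)
Result 01101100011111011100: MSB = 0 → value 444380.
Addends (after negating the subtrahend) have opposite signs, so signed overflow cannot occur.

444380; no overflow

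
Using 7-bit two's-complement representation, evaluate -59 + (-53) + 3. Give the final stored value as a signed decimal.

19

-59 + (-53) = -112 → wraps to 16 (0010000)
16 + 3 = 19 (0010011)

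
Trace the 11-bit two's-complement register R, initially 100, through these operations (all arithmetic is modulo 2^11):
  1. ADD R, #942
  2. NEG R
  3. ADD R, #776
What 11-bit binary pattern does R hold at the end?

Start: R = 100 = 00001100100.
R = 100 + 942 = 1042; wraps to -1006 = 10000010010
R = −(-1006) = 1006 = 01111101110
R = 1006 + 776 = 1782; wraps to -266 = 11011110110

11011110110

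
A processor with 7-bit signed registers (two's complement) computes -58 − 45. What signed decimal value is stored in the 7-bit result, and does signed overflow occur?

25; overflow

-58 → 1000110
45 → 0101101
Subtract via negate-and-add: invert 0101101 + 1 = 1010011 (i.e. -45).
  1000110
+ 1010011
= 0011001  (discard carry-out 1)
Result 0011001: MSB = 0 → value 25.
Both addends (after negating the subtrahend) are negative but the stored result is non-negative: signed overflow. The true value -58 − 45 = -103 lies outside [-64, 63].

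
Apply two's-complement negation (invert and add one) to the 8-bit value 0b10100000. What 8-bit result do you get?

01100000

Invert: 01011111. Add 1: 01100000.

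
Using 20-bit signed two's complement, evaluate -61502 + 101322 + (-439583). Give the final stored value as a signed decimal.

-399763

-61502 + 101322 = 39820 (00001001101110001100)
39820 + (-439583) = -399763 (10011110011001101101)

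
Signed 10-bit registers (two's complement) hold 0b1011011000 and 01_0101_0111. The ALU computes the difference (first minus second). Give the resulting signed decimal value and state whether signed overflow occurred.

385; overflow

0b1011011000 → 1011011000 = -296 (signed)
01_0101_0111 → 0101010111 = 343 (signed)
Subtract via negate-and-add: invert 0101010111 + 1 = 1010101001 (i.e. -343).
  1011011000
+ 1010101001
= 0110000001  (discard carry-out 1)
Result 0110000001: MSB = 0 → value 385.
Both addends (after negating the subtrahend) are negative but the stored result is non-negative: signed overflow. The true value -296 − 343 = -639 lies outside [-512, 511].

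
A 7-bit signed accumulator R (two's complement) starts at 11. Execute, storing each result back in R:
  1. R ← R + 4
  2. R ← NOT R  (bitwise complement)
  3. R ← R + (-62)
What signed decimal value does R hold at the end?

50

Start: R = 11 = 0001011.
R = 11 + 4 = 15 = 0001111
R = NOT 0001111 = 1110000 = -16
R = -16 + (-62) = -78; wraps to 50 = 0110010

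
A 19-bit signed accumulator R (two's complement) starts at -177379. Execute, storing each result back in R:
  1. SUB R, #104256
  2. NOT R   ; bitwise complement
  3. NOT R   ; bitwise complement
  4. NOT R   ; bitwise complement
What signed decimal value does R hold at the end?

Start: R = -177379 = 1010100101100011101.
R = -177379 − 104256 = -281635; wraps to 242653 = 0111011001111011101
R = NOT 0111011001111011101 = 1000100110000100010 = -242654
R = NOT 1000100110000100010 = 0111011001111011101 = 242653
R = NOT 0111011001111011101 = 1000100110000100010 = -242654

-242654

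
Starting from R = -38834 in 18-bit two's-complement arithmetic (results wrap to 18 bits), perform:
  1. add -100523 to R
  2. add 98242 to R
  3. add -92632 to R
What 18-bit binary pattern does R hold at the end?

011111010110001101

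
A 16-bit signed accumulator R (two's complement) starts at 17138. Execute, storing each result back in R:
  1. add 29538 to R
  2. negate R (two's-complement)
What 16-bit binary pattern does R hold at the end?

0100100110101100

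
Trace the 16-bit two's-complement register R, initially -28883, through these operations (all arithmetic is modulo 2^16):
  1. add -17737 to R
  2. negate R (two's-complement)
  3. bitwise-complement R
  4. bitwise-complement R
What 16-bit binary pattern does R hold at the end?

Start: R = -28883 = 1000111100101101.
R = -28883 + (-17737) = -46620; wraps to 18916 = 0100100111100100
R = −(18916) = -18916 = 1011011000011100
R = NOT 1011011000011100 = 0100100111100011 = 18915
R = NOT 0100100111100011 = 1011011000011100 = -18916

1011011000011100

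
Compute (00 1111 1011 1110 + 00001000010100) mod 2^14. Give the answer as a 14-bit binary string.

01000111010010

  00111110111110
+ 00001000010100
= 01000111010010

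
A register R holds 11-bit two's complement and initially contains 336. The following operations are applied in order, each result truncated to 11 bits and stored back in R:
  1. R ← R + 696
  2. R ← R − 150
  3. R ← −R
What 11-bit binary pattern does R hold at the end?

Start: R = 336 = 00101010000.
R = 336 + 696 = 1032; wraps to -1016 = 10000001000
R = -1016 − 150 = -1166; wraps to 882 = 01101110010
R = −(882) = -882 = 10010001110

10010001110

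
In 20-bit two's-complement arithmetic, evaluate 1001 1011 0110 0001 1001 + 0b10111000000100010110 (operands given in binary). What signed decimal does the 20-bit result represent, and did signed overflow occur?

341807; overflow

1001 1011 0110 0001 1001 → 10011011011000011001 = -412135 (signed)
0b10111000000100010110 → 10111000000100010110 = -294634 (signed)
  10011011011000011001
+ 10111000000100010110
= 01010011011100101111  (discard carry-out 1)
Result 01010011011100101111: MSB = 0 → value 341807.
Both addends are negative but the stored result is non-negative: signed overflow. The true value -412135 + (-294634) = -706769 lies outside [-524288, 524287].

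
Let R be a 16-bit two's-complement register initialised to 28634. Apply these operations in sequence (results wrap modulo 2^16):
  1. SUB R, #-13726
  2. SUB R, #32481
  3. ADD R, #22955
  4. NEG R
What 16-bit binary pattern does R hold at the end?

Start: R = 28634 = 0110111111011010.
R = 28634 − (-13726) = 42360; wraps to -23176 = 1010010101111000
R = -23176 − 32481 = -55657; wraps to 9879 = 0010011010010111
R = 9879 + 22955 = 32834; wraps to -32702 = 1000000001000010
R = −(-32702) = 32702 = 0111111110111110

0111111110111110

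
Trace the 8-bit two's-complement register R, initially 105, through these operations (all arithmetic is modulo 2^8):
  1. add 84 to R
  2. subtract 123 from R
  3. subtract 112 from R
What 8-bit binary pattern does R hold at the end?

11010010

Start: R = 105 = 01101001.
R = 105 + 84 = 189; wraps to -67 = 10111101
R = -67 − 123 = -190; wraps to 66 = 01000010
R = 66 − 112 = -46 = 11010010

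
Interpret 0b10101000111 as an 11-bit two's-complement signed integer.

-697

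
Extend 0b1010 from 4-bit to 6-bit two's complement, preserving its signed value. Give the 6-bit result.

111010

MSB of 1010 is 1; replicate it into the new high bits.
11|1010 → 111010 (still -6).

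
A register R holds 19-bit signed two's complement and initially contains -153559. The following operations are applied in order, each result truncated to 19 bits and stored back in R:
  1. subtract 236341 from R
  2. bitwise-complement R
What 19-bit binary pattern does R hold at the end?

Start: R = -153559 = 1011010100000101001.
R = -153559 − 236341 = -389900; wraps to 134388 = 0100000110011110100
R = NOT 0100000110011110100 = 1011111001100001011 = -134389

1011111001100001011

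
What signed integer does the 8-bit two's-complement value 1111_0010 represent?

-14

MSB is 1, so the value is negative.
Unsigned reading: 242. Subtract 2^8 = 256: 242 − 256 = -14.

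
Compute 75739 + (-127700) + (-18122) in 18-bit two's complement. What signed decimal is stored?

-70083

75739 + (-127700) = -51961 (110011010100000111)
-51961 + (-18122) = -70083 (101110111000111101)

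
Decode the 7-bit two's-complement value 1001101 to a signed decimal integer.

-51

MSB is 1, so the value is negative.
Invert: 0110010. Add 1: 0110011 = 51. So the value is −51.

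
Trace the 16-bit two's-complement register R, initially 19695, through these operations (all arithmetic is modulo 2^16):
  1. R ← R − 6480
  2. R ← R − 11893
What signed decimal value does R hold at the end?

1322

Start: R = 19695 = 0100110011101111.
R = 19695 − 6480 = 13215 = 0011001110011111
R = 13215 − 11893 = 1322 = 0000010100101010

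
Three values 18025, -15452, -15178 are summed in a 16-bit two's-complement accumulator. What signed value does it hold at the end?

-12605

18025 + (-15452) = 2573 (0000101000001101)
2573 + (-15178) = -12605 (1100111011000011)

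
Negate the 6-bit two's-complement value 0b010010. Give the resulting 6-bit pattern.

101110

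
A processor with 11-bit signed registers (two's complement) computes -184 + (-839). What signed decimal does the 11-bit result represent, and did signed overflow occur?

-1023; no overflow

-184 → 11101001000
-839 → 10010111001
  11101001000
+ 10010111001
= 10000000001  (discard carry-out 1)
Result 10000000001: MSB = 1 → 1025 − 2048 = -1023.
Both addends are negative and so is the stored result: no signed overflow.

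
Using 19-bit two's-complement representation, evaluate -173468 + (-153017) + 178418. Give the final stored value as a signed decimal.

-148067

-173468 + (-153017) = -326485 → wraps to 197803 (0110000010010101011)
197803 + 178418 = 376221 → wraps to -148067 (1011011110110011101)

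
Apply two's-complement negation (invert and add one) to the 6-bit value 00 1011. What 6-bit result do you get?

110101

Invert: 110100. Add 1: 110101.
Check: 001011 = 11, 110101 = -11.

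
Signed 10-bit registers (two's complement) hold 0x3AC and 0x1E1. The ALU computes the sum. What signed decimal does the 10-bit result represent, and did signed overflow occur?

397; no overflow

0x3AC = 1110101100 = -84 (signed)
0x1E1 = 0111100001 = 481 (signed)
  1110101100
+ 0111100001
= 0110001101  (discard carry-out 1)
Result 0110001101: MSB = 0 → value 397.
Addends have opposite signs, so signed overflow cannot occur.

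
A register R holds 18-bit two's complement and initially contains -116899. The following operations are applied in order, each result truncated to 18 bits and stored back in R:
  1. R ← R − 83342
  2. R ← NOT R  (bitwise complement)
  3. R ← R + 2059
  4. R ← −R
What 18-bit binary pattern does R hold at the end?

Start: R = -116899 = 100011011101011101.
R = -116899 − 83342 = -200241; wraps to 61903 = 001111000111001111
R = NOT 001111000111001111 = 110000111000110000 = -61904
R = -61904 + 2059 = -59845 = 110001011000111011
R = −(-59845) = 59845 = 001110100111000101

001110100111000101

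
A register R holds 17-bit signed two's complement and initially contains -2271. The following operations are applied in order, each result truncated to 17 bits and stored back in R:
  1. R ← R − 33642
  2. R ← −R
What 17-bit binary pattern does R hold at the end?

Start: R = -2271 = 11111011100100001.
R = -2271 − 33642 = -35913 = 10111001110110111
R = −(-35913) = 35913 = 01000110001001001

01000110001001001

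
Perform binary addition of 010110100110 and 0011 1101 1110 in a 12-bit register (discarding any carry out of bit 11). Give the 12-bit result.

  010110100110
+ 001111011110
= 100110000100

100110000100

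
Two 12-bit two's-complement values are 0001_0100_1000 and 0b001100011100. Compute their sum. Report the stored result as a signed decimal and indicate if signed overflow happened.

0001_0100_1000 → 000101001000 = 328 (signed)
0b001100011100 → 001100011100 = 796 (signed)
  000101001000
+ 001100011100
= 010001100100
Result 010001100100: MSB = 0 → value 1124.
Both addends are non-negative and so is the stored result: no signed overflow.

1124; no overflow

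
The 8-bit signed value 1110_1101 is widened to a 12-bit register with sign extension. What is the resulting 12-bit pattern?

111111101101

MSB of 11101101 is 1; replicate it into the new high bits.
1111|11101101 → 111111101101 (still -19).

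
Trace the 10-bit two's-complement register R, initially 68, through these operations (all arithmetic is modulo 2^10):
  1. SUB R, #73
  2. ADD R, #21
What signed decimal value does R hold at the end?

16

Start: R = 68 = 0001000100.
R = 68 − 73 = -5 = 1111111011
R = -5 + 21 = 16 = 0000010000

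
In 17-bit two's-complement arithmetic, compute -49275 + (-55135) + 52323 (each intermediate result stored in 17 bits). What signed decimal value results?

-49275 + (-55135) = -104410 → wraps to 26662 (00110100000100110)
26662 + 52323 = 78985 → wraps to -52087 (10011010010001001)

-52087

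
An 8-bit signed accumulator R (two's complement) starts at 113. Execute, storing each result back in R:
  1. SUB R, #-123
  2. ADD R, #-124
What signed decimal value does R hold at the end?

112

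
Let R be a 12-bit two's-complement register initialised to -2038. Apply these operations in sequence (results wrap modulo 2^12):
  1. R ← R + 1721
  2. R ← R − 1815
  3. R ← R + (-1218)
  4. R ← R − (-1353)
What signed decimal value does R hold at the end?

-1997

Start: R = -2038 = 100000001010.
R = -2038 + 1721 = -317 = 111011000011
R = -317 − 1815 = -2132; wraps to 1964 = 011110101100
R = 1964 + (-1218) = 746 = 001011101010
R = 746 − (-1353) = 2099; wraps to -1997 = 100000110011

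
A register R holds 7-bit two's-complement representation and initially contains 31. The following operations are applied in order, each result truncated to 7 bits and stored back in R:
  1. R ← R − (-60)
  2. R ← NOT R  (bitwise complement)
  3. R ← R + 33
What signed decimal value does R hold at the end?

-59

Start: R = 31 = 0011111.
R = 31 − (-60) = 91; wraps to -37 = 1011011
R = NOT 1011011 = 0100100 = 36
R = 36 + 33 = 69; wraps to -59 = 1000101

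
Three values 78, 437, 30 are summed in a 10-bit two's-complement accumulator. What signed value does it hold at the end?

-479

78 + 437 = 515 → wraps to -509 (1000000011)
-509 + 30 = -479 (1000100001)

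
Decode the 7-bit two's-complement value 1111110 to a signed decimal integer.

-2

MSB is 1, so the value is negative.
Invert: 0000001. Add 1: 0000010 = 2. So the value is −2.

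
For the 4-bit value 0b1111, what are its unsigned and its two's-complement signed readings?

unsigned = 15, signed = -1

Unsigned: 1111 = 15.
Signed: MSB=1 → 15 − 16 = -1.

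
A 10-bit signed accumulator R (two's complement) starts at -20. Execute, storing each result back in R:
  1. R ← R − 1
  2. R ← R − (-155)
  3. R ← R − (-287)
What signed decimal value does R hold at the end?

Start: R = -20 = 1111101100.
R = -20 − 1 = -21 = 1111101011
R = -21 − (-155) = 134 = 0010000110
R = 134 − (-287) = 421 = 0110100101

421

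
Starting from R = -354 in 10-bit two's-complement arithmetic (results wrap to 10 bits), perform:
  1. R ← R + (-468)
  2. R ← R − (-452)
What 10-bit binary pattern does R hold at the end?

1010001110

Start: R = -354 = 1010011110.
R = -354 + (-468) = -822; wraps to 202 = 0011001010
R = 202 − (-452) = 654; wraps to -370 = 1010001110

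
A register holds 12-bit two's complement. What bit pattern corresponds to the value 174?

000010101110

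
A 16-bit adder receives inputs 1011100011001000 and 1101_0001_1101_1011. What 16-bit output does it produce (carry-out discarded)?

1000101010100011

  1011100011001000
+ 1101000111011011
= 1000101010100011  (discard carry-out 1)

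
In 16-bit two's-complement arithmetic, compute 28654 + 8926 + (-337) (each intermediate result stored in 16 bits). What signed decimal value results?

28654 + 8926 = 37580 → wraps to -27956 (1001001011001100)
-27956 + (-337) = -28293 (1001000101111011)

-28293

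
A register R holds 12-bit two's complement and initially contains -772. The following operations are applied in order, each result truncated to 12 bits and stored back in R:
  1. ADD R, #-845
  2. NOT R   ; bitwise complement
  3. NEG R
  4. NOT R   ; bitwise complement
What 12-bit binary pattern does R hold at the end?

Start: R = -772 = 110011111100.
R = -772 + (-845) = -1617 = 100110101111
R = NOT 100110101111 = 011001010000 = 1616
R = −(1616) = -1616 = 100110110000
R = NOT 100110110000 = 011001001111 = 1615

011001001111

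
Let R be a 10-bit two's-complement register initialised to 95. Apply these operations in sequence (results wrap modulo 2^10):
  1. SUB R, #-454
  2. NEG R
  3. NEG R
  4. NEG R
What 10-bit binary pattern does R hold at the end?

Start: R = 95 = 0001011111.
R = 95 − (-454) = 549; wraps to -475 = 1000100101
R = −(-475) = 475 = 0111011011
R = −(475) = -475 = 1000100101
R = −(-475) = 475 = 0111011011

0111011011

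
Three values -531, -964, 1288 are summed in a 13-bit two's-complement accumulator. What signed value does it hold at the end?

-207

-531 + (-964) = -1495 (1101000101001)
-1495 + 1288 = -207 (1111100110001)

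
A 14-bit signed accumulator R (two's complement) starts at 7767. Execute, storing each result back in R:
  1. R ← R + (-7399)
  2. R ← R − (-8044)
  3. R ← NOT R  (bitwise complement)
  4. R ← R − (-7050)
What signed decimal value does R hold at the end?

Start: R = 7767 = 01111001010111.
R = 7767 + (-7399) = 368 = 00000101110000
R = 368 − (-8044) = 8412; wraps to -7972 = 10000011011100
R = NOT 10000011011100 = 01111100100011 = 7971
R = 7971 − (-7050) = 15021; wraps to -1363 = 11101010101101

-1363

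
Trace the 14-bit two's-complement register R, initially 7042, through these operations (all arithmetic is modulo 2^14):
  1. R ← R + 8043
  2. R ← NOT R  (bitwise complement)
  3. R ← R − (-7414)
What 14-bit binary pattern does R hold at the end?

10001000001000

Start: R = 7042 = 01101110000010.
R = 7042 + 8043 = 15085; wraps to -1299 = 11101011101101
R = NOT 11101011101101 = 00010100010010 = 1298
R = 1298 − (-7414) = 8712; wraps to -7672 = 10001000001000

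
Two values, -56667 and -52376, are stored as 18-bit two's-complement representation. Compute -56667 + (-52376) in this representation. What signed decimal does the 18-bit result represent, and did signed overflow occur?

-109043; no overflow

-56667 → 110010001010100101
-52376 → 110011001101101000
  110010001010100101
+ 110011001101101000
= 100101011000001101  (discard carry-out 1)
Result 100101011000001101: MSB = 1 → 153101 − 262144 = -109043.
Both addends are negative and so is the stored result: no signed overflow.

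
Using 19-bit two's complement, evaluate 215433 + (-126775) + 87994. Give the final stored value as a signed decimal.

215433 + (-126775) = 88658 (0010101101001010010)
88658 + 87994 = 176652 (0101011001000001100)

176652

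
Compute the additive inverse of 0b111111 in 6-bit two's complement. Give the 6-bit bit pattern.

000001

Invert: 000000. Add 1: 000001.
Check: 111111 = -1, 000001 = 1.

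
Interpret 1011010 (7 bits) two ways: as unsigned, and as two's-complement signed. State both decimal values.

Unsigned: 1011010 = 90.
Signed: MSB=1 → 90 − 128 = -38.

unsigned = 90, signed = -38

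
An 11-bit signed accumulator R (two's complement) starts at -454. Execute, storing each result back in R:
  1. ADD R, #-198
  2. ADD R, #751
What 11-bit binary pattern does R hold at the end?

00001100011

Start: R = -454 = 11000111010.
R = -454 + (-198) = -652 = 10101110100
R = -652 + 751 = 99 = 00001100011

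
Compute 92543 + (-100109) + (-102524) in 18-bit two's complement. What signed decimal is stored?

-110090

92543 + (-100109) = -7566 (111110001001110010)
-7566 + (-102524) = -110090 (100101000111110110)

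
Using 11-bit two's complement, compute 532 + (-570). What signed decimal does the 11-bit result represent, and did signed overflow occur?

532 → 01000010100
-570 → 10111000110
  01000010100
+ 10111000110
= 11111011010
Result 11111011010: MSB = 1 → 2010 − 2048 = -38.
Addends have opposite signs, so signed overflow cannot occur.

-38; no overflow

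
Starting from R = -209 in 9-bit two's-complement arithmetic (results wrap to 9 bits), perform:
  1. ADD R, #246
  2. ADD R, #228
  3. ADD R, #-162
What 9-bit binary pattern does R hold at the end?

Start: R = -209 = 100101111.
R = -209 + 246 = 37 = 000100101
R = 37 + 228 = 265; wraps to -247 = 100001001
R = -247 + (-162) = -409; wraps to 103 = 001100111

001100111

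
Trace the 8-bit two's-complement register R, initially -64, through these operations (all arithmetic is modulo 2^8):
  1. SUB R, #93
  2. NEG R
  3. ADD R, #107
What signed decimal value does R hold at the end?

Start: R = -64 = 11000000.
R = -64 − 93 = -157; wraps to 99 = 01100011
R = −(99) = -99 = 10011101
R = -99 + 107 = 8 = 00001000

8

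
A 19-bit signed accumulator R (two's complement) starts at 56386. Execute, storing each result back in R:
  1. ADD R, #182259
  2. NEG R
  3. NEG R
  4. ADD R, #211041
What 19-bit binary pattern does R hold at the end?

Start: R = 56386 = 0001101110001000010.
R = 56386 + 182259 = 238645 = 0111010010000110101
R = −(238645) = -238645 = 1000101101111001011
R = −(-238645) = 238645 = 0111010010000110101
R = 238645 + 211041 = 449686; wraps to -74602 = 1101101110010010110

1101101110010010110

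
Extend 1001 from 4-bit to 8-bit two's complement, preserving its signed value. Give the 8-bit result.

MSB of 1001 is 1; replicate it into the new high bits.
1111|1001 → 11111001 (still -7).

11111001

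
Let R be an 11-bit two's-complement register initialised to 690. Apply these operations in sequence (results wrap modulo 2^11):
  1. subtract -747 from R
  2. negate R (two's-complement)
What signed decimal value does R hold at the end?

611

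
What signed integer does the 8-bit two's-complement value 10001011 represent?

-117

MSB is 1, so the value is negative.
Invert: 01110100. Add 1: 01110101 = 117. So the value is −117.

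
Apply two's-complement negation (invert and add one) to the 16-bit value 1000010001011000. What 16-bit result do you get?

Invert: 0111101110100111. Add 1: 0111101110101000.
Check: 1000010001011000 = -31656, 0111101110101000 = 31656.

0111101110101000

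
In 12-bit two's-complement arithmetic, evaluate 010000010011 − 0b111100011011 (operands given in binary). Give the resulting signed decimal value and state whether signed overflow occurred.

010000010011 = 1043 (signed)
0b111100011011 → 111100011011 = -229 (signed)
Subtract via negate-and-add: invert 111100011011 + 1 = 000011100101 (i.e. 229).
  010000010011
+ 000011100101
= 010011111000
Result 010011111000: MSB = 0 → value 1272.
Both addends (after negating the subtrahend) are non-negative and so is the stored result: no signed overflow.

1272; no overflow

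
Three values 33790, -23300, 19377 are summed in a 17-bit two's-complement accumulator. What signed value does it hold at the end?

29867

33790 + (-23300) = 10490 (00010100011111010)
10490 + 19377 = 29867 (00111010010101011)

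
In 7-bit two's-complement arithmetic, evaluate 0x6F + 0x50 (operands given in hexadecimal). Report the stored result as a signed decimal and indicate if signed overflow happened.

0x6F = 1101111 = -17 (signed)
0x50 = 1010000 = -48 (signed)
  1101111
+ 1010000
= 0111111  (discard carry-out 1)
Result 0111111: MSB = 0 → value 63.
Both addends are negative but the stored result is non-negative: signed overflow. The true value -17 + (-48) = -65 lies outside [-64, 63].

63; overflow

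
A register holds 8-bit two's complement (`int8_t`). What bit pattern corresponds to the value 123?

01111011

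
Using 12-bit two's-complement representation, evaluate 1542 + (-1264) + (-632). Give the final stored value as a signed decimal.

-354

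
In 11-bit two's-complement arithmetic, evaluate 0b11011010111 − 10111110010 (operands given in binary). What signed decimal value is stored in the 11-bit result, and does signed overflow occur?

0b11011010111 → 11011010111 = -297 (signed)
10111110010 = -526 (signed)
Subtract via negate-and-add: invert 10111110010 + 1 = 01000001110 (i.e. 526).
  11011010111
+ 01000001110
= 00011100101  (discard carry-out 1)
Result 00011100101: MSB = 0 → value 229.
Addends (after negating the subtrahend) have opposite signs, so signed overflow cannot occur.

229; no overflow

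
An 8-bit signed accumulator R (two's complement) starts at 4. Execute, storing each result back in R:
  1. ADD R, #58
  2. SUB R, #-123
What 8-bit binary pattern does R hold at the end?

10111001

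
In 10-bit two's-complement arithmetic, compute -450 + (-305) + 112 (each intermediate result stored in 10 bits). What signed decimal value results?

381

-450 + (-305) = -755 → wraps to 269 (0100001101)
269 + 112 = 381 (0101111101)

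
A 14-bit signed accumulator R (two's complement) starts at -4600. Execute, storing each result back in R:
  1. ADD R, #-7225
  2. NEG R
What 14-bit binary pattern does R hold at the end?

10111000110001

Start: R = -4600 = 10111000001000.
R = -4600 + (-7225) = -11825; wraps to 4559 = 01000111001111
R = −(4559) = -4559 = 10111000110001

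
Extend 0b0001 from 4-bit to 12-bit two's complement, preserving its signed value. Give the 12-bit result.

MSB of 0001 is 0; replicate it into the new high bits.
00000000|0001 → 000000000001 (still 1).

000000000001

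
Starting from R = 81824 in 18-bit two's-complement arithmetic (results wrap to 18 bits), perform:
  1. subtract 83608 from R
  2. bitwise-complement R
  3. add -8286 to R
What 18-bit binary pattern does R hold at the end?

Start: R = 81824 = 010011111110100000.
R = 81824 − 83608 = -1784 = 111111100100001000
R = NOT 111111100100001000 = 000000011011110111 = 1783
R = 1783 + (-8286) = -6503 = 111110011010011001

111110011010011001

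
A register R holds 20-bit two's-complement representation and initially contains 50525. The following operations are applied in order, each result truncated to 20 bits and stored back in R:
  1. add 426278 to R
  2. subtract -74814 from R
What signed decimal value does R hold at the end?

Start: R = 50525 = 00001100010101011101.
R = 50525 + 426278 = 476803 = 01110100011010000011
R = 476803 − (-74814) = 551617; wraps to -496959 = 10000110101011000001

-496959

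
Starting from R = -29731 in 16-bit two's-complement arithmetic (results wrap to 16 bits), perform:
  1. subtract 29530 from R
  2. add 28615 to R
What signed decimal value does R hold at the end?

-30646

Start: R = -29731 = 1000101111011101.
R = -29731 − 29530 = -59261; wraps to 6275 = 0001100010000011
R = 6275 + 28615 = 34890; wraps to -30646 = 1000100001001010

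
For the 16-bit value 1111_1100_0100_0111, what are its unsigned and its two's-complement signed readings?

unsigned = 64583, signed = -953

Unsigned: 1111110001000111 = 64583.
Signed: MSB=1 → 64583 − 65536 = -953.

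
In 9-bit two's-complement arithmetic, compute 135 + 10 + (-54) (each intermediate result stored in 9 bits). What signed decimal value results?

135 + 10 = 145 (010010001)
145 + (-54) = 91 (001011011)

91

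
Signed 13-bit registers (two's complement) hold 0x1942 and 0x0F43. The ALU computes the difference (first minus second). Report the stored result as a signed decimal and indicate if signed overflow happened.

2559; overflow

0x1942 = 1100101000010 = -1726 (signed)
0x0F43 = 0111101000011 = 3907 (signed)
Subtract via negate-and-add: invert 0111101000011 + 1 = 1000010111101 (i.e. -3907).
  1100101000010
+ 1000010111101
= 0100111111111  (discard carry-out 1)
Result 0100111111111: MSB = 0 → value 2559.
Both addends (after negating the subtrahend) are negative but the stored result is non-negative: signed overflow. The true value -1726 − 3907 = -5633 lies outside [-4096, 4095].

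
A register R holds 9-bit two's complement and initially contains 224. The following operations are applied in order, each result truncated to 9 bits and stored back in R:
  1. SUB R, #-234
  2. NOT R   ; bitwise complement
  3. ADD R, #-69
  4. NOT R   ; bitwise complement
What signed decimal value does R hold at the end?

Start: R = 224 = 011100000.
R = 224 − (-234) = 458; wraps to -54 = 111001010
R = NOT 111001010 = 000110101 = 53
R = 53 + (-69) = -16 = 111110000
R = NOT 111110000 = 000001111 = 15

15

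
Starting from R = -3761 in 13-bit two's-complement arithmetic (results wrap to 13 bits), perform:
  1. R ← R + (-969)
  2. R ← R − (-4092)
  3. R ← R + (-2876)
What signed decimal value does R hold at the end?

Start: R = -3761 = 1000101001111.
R = -3761 + (-969) = -4730; wraps to 3462 = 0110110000110
R = 3462 − (-4092) = 7554; wraps to -638 = 1110110000010
R = -638 + (-2876) = -3514 = 1001001000110

-3514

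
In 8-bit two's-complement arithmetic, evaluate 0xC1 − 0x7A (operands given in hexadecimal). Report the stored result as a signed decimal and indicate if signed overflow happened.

71; overflow

0xC1 = 11000001 = -63 (signed)
0x7A = 01111010 = 122 (signed)
Subtract via negate-and-add: invert 01111010 + 1 = 10000110 (i.e. -122).
  11000001
+ 10000110
= 01000111  (discard carry-out 1)
Result 01000111: MSB = 0 → value 71.
Both addends (after negating the subtrahend) are negative but the stored result is non-negative: signed overflow. The true value -63 − 122 = -185 lies outside [-128, 127].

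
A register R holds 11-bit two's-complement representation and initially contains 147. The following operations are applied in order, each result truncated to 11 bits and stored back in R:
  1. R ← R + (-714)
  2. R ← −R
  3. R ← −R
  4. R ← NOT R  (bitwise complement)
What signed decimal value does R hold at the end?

Start: R = 147 = 00010010011.
R = 147 + (-714) = -567 = 10111001001
R = −(-567) = 567 = 01000110111
R = −(567) = -567 = 10111001001
R = NOT 10111001001 = 01000110110 = 566

566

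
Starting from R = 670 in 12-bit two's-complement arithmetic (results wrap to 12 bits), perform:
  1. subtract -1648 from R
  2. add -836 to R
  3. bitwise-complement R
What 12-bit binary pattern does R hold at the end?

Start: R = 670 = 001010011110.
R = 670 − (-1648) = 2318; wraps to -1778 = 100100001110
R = -1778 + (-836) = -2614; wraps to 1482 = 010111001010
R = NOT 010111001010 = 101000110101 = -1483

101000110101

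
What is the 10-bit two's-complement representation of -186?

1101000110

|-186| = 186 = 0010111010 in 10 bits.
Invert the bits: 1101000101. Add 1: 1101000110.
Check: 1101000110 reads as 838 − 1024 = -186.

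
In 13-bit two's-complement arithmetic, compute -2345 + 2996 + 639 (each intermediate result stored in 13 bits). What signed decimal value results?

-2345 + 2996 = 651 (0001010001011)
651 + 639 = 1290 (0010100001010)

1290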